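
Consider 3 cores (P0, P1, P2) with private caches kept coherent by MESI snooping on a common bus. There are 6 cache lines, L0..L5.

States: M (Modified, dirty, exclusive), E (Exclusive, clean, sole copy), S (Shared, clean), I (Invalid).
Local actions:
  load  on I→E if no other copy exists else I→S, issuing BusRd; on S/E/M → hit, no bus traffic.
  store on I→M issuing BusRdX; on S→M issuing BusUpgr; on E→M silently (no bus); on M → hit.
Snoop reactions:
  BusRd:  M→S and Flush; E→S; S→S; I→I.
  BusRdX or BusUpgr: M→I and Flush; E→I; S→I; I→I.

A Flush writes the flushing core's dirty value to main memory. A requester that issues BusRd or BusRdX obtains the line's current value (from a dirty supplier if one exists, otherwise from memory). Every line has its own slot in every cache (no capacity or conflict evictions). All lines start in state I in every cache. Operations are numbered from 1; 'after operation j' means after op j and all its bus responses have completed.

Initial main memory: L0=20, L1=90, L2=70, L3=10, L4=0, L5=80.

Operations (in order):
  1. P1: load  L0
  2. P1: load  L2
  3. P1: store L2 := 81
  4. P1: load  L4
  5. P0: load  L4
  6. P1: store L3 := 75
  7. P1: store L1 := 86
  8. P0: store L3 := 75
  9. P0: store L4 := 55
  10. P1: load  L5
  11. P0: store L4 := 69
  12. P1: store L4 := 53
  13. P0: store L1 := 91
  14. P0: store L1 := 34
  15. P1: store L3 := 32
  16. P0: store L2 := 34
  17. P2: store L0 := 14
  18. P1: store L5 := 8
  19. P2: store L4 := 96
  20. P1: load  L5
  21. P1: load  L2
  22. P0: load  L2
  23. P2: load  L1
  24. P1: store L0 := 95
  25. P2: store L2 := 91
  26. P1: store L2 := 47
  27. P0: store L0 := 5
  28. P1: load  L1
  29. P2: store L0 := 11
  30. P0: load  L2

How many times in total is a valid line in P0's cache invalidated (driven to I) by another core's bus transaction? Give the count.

invalidations = 4

[1] P1: load  L0 | P0:I, P1:E(20), P2:I | bus: BusRd
[2] P1: load  L2 | P0:I, P1:E(70), P2:I | bus: BusRd
[3] P1: store L2 := 81 | P0:I, P1:M(81), P2:I | bus: none
[4] P1: load  L4 | P0:I, P1:E(0), P2:I | bus: BusRd
[5] P0: load  L4 | P0:S(0), P1:S(0), P2:I | bus: BusRd
[6] P1: store L3 := 75 | P0:I, P1:M(75), P2:I | bus: BusRdX
[7] P1: store L1 := 86 | P0:I, P1:M(86), P2:I | bus: BusRdX
[8] P0: store L3 := 75 | P0:M(75), P1:I, P2:I | bus: BusRdX,Flush
[9] P0: store L4 := 55 | P0:M(55), P1:I, P2:I | bus: BusUpgr
[10] P1: load  L5 | P0:I, P1:E(80), P2:I | bus: BusRd
[11] P0: store L4 := 69 | P0:M(69), P1:I, P2:I | bus: none
[12] P1: store L4 := 53 | P0:I, P1:M(53), P2:I | bus: BusRdX,Flush
[13] P0: store L1 := 91 | P0:M(91), P1:I, P2:I | bus: BusRdX,Flush
[14] P0: store L1 := 34 | P0:M(34), P1:I, P2:I | bus: none
[15] P1: store L3 := 32 | P0:I, P1:M(32), P2:I | bus: BusRdX,Flush
[16] P0: store L2 := 34 | P0:M(34), P1:I, P2:I | bus: BusRdX,Flush
[17] P2: store L0 := 14 | P0:I, P1:I, P2:M(14) | bus: BusRdX
[18] P1: store L5 := 8 | P0:I, P1:M(8), P2:I | bus: none
[19] P2: store L4 := 96 | P0:I, P1:I, P2:M(96) | bus: BusRdX,Flush
[20] P1: load  L5 | P0:I, P1:M(8), P2:I | bus: none
[21] P1: load  L2 | P0:S(34), P1:S(34), P2:I | bus: BusRd,Flush
[22] P0: load  L2 | P0:S(34), P1:S(34), P2:I | bus: none
[23] P2: load  L1 | P0:S(34), P1:I, P2:S(34) | bus: BusRd,Flush
[24] P1: store L0 := 95 | P0:I, P1:M(95), P2:I | bus: BusRdX,Flush
[25] P2: store L2 := 91 | P0:I, P1:I, P2:M(91) | bus: BusRdX
[26] P1: store L2 := 47 | P0:I, P1:M(47), P2:I | bus: BusRdX,Flush
[27] P0: store L0 := 5 | P0:M(5), P1:I, P2:I | bus: BusRdX,Flush
[28] P1: load  L1 | P0:S(34), P1:S(34), P2:S(34) | bus: BusRd
[29] P2: store L0 := 11 | P0:I, P1:I, P2:M(11) | bus: BusRdX,Flush
[30] P0: load  L2 | P0:S(47), P1:S(47), P2:I | bus: BusRd,Flush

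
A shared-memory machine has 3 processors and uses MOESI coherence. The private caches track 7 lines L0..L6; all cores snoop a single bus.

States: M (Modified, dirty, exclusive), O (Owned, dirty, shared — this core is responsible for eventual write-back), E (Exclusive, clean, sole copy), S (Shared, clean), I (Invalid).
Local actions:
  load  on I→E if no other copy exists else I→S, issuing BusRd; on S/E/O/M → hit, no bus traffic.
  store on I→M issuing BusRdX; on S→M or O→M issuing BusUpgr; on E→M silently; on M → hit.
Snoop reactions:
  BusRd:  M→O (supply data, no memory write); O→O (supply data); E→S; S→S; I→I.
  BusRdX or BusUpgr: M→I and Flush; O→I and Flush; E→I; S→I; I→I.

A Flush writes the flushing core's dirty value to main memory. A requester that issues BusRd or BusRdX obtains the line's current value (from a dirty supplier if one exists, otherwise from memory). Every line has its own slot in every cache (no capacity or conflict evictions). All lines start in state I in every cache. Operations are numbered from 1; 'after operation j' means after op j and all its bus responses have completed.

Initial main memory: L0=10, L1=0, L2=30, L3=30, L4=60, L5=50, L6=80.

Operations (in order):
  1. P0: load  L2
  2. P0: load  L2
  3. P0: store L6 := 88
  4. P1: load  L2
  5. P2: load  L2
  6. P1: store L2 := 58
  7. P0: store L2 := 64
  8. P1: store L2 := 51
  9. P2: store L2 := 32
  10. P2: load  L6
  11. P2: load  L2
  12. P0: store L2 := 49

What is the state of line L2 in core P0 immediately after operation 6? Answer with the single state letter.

state = I

step 1: P0: load  L2  ⟶  EII  (L2)  txn=BusRd  M[L2]=30
step 2: P0: load  L2  ⟶  EII  (L2)  txn=∅  M[L2]=30
step 3: P0: store L6 := 88  ⟶  MII  (L6)  txn=BusRdX  M[L6]=80
step 4: P1: load  L2  ⟶  SSI  (L2)  txn=BusRd  M[L2]=30
step 5: P2: load  L2  ⟶  SSS  (L2)  txn=BusRd  M[L2]=30
step 6: P1: store L2 := 58  ⟶  IMI  (L2)  txn=BusUpgr  M[L2]=30
step 7: P0: store L2 := 64  ⟶  MII  (L2)  txn=BusRdX+Flush  M[L2]=58
step 8: P1: store L2 := 51  ⟶  IMI  (L2)  txn=BusRdX+Flush  M[L2]=64
step 9: P2: store L2 := 32  ⟶  IIM  (L2)  txn=BusRdX+Flush  M[L2]=51
step 10: P2: load  L6  ⟶  OIS  (L6)  txn=BusRd  M[L6]=80
step 11: P2: load  L2  ⟶  IIM  (L2)  txn=∅  M[L2]=51
step 12: P0: store L2 := 49  ⟶  MII  (L2)  txn=BusRdX+Flush  M[L2]=32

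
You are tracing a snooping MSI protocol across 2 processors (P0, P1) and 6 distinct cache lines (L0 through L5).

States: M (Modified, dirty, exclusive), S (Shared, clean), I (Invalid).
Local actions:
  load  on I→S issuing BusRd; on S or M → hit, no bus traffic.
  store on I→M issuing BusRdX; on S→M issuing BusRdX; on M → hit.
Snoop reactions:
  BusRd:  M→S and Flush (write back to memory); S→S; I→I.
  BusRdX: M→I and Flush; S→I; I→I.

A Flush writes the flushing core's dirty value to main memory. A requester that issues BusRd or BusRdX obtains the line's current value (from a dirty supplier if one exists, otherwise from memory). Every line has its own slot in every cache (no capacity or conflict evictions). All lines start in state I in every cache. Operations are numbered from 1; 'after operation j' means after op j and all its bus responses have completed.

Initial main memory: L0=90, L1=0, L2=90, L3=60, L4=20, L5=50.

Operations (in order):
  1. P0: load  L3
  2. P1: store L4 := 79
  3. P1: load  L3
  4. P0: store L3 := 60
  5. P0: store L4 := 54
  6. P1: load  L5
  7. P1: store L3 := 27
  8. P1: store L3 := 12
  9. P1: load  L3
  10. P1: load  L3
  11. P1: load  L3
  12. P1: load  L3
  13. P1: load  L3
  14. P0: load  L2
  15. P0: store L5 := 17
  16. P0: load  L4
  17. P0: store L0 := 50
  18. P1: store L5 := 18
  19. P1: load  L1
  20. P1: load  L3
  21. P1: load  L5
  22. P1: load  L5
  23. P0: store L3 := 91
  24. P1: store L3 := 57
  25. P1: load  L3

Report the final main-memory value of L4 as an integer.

memory[L4] = 79

  op1 P0: load  L3 → S/I on L3; bus BusRd; mem=60
  op2 P1: store L4 := 79 → I/M on L4; bus BusRdX; mem=20
  op3 P1: load  L3 → S/S on L3; bus BusRd; mem=60
  op4 P0: store L3 := 60 → M/I on L3; bus BusRdX; mem=60
  op5 P0: store L4 := 54 → M/I on L4; bus BusRdX Flush; mem=79
  op6 P1: load  L5 → I/S on L5; bus BusRd; mem=50
  op7 P1: store L3 := 27 → I/M on L3; bus BusRdX Flush; mem=60
  op8 P1: store L3 := 12 → I/M on L3; bus (none); mem=60
  op9 P1: load  L3 → I/M on L3; bus (none); mem=60
  op10 P1: load  L3 → I/M on L3; bus (none); mem=60
  op11 P1: load  L3 → I/M on L3; bus (none); mem=60
  op12 P1: load  L3 → I/M on L3; bus (none); mem=60
  op13 P1: load  L3 → I/M on L3; bus (none); mem=60
  op14 P0: load  L2 → S/I on L2; bus BusRd; mem=90
  op15 P0: store L5 := 17 → M/I on L5; bus BusRdX; mem=50
  op16 P0: load  L4 → M/I on L4; bus (none); mem=79
  op17 P0: store L0 := 50 → M/I on L0; bus BusRdX; mem=90
  op18 P1: store L5 := 18 → I/M on L5; bus BusRdX Flush; mem=17
  op19 P1: load  L1 → I/S on L1; bus BusRd; mem=0
  op20 P1: load  L3 → I/M on L3; bus (none); mem=60
  op21 P1: load  L5 → I/M on L5; bus (none); mem=17
  op22 P1: load  L5 → I/M on L5; bus (none); mem=17
  op23 P0: store L3 := 91 → M/I on L3; bus BusRdX Flush; mem=12
  op24 P1: store L3 := 57 → I/M on L3; bus BusRdX Flush; mem=91
  op25 P1: load  L3 → I/M on L3; bus (none); mem=91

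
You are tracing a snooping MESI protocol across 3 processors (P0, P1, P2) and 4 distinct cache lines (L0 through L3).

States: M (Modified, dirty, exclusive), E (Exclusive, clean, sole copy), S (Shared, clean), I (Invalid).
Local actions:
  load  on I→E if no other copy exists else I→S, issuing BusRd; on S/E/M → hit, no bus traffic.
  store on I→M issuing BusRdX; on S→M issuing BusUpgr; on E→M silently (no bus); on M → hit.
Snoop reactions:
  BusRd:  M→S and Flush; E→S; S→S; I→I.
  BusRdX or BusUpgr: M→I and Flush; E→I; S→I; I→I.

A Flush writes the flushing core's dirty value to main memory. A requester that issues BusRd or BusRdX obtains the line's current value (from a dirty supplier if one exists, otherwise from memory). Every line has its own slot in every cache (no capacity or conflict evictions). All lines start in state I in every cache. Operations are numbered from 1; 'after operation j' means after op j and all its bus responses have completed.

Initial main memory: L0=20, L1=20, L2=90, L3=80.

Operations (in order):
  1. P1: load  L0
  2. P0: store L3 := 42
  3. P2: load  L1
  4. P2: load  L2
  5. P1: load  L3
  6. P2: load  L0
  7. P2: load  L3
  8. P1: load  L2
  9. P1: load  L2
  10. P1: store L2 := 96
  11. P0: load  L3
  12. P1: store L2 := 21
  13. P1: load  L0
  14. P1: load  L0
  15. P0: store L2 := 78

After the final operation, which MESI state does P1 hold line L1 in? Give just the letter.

  op1 P1: load  L0 → I/E/I on L0; bus BusRd; mem=20
  op2 P0: store L3 := 42 → M/I/I on L3; bus BusRdX; mem=80
  op3 P2: load  L1 → I/I/E on L1; bus BusRd; mem=20
  op4 P2: load  L2 → I/I/E on L2; bus BusRd; mem=90
  op5 P1: load  L3 → S/S/I on L3; bus BusRd Flush; mem=42
  op6 P2: load  L0 → I/S/S on L0; bus BusRd; mem=20
  op7 P2: load  L3 → S/S/S on L3; bus BusRd; mem=42
  op8 P1: load  L2 → I/S/S on L2; bus BusRd; mem=90
  op9 P1: load  L2 → I/S/S on L2; bus (none); mem=90
  op10 P1: store L2 := 96 → I/M/I on L2; bus BusUpgr; mem=90
  op11 P0: load  L3 → S/S/S on L3; bus (none); mem=42
  op12 P1: store L2 := 21 → I/M/I on L2; bus (none); mem=90
  op13 P1: load  L0 → I/S/S on L0; bus (none); mem=20
  op14 P1: load  L0 → I/S/S on L0; bus (none); mem=20
  op15 P0: store L2 := 78 → M/I/I on L2; bus BusRdX Flush; mem=21

state = I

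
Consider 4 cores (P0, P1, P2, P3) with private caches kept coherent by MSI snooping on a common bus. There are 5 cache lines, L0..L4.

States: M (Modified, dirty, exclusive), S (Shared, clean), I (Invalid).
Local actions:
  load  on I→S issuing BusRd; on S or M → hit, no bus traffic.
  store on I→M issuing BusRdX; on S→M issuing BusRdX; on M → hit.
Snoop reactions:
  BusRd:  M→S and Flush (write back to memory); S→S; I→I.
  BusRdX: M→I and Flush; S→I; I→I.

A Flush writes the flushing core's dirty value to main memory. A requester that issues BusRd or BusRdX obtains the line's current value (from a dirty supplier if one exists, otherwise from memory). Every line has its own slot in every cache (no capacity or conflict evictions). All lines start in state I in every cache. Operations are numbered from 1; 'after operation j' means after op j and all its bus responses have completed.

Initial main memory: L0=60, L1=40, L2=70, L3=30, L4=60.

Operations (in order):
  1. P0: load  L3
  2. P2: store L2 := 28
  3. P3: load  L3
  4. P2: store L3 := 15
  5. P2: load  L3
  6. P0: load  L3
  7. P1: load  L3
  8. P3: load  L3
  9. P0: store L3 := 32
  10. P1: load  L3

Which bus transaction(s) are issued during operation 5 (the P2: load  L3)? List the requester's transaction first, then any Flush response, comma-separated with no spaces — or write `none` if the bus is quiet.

bus = none

step 1: P0: load  L3  ⟶  SIII  (L3)  txn=BusRd  M[L3]=30
step 2: P2: store L2 := 28  ⟶  IIMI  (L2)  txn=BusRdX  M[L2]=70
step 3: P3: load  L3  ⟶  SIIS  (L3)  txn=BusRd  M[L3]=30
step 4: P2: store L3 := 15  ⟶  IIMI  (L3)  txn=BusRdX  M[L3]=30
step 5: P2: load  L3  ⟶  IIMI  (L3)  txn=∅  M[L3]=30
step 6: P0: load  L3  ⟶  SISI  (L3)  txn=BusRd+Flush  M[L3]=15
step 7: P1: load  L3  ⟶  SSSI  (L3)  txn=BusRd  M[L3]=15
step 8: P3: load  L3  ⟶  SSSS  (L3)  txn=BusRd  M[L3]=15
step 9: P0: store L3 := 32  ⟶  MIII  (L3)  txn=BusRdX  M[L3]=15
step 10: P1: load  L3  ⟶  SSII  (L3)  txn=BusRd+Flush  M[L3]=32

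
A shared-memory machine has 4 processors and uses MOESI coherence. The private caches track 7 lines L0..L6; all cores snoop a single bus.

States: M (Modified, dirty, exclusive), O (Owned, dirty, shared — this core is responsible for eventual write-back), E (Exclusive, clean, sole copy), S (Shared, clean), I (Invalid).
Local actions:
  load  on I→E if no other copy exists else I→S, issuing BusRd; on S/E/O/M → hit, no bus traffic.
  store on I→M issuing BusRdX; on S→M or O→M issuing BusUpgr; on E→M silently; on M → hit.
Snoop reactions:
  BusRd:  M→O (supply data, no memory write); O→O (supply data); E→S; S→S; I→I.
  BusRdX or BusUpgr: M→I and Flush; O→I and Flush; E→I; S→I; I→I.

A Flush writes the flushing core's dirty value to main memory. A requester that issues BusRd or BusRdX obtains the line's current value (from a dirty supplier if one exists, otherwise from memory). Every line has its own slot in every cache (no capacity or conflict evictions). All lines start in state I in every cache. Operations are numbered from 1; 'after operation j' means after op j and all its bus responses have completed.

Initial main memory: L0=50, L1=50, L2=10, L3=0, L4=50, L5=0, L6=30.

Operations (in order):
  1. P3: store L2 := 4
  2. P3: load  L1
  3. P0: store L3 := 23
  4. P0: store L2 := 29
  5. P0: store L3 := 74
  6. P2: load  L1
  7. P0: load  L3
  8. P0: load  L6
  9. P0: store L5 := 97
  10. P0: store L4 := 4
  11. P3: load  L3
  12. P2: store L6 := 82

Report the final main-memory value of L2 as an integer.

[1] P3: store L2 := 4 | P0:I, P1:I, P2:I, P3:M(4) | bus: BusRdX
[2] P3: load  L1 | P0:I, P1:I, P2:I, P3:E(50) | bus: BusRd
[3] P0: store L3 := 23 | P0:M(23), P1:I, P2:I, P3:I | bus: BusRdX
[4] P0: store L2 := 29 | P0:M(29), P1:I, P2:I, P3:I | bus: BusRdX,Flush
[5] P0: store L3 := 74 | P0:M(74), P1:I, P2:I, P3:I | bus: none
[6] P2: load  L1 | P0:I, P1:I, P2:S(50), P3:S(50) | bus: BusRd
[7] P0: load  L3 | P0:M(74), P1:I, P2:I, P3:I | bus: none
[8] P0: load  L6 | P0:E(30), P1:I, P2:I, P3:I | bus: BusRd
[9] P0: store L5 := 97 | P0:M(97), P1:I, P2:I, P3:I | bus: BusRdX
[10] P0: store L4 := 4 | P0:M(4), P1:I, P2:I, P3:I | bus: BusRdX
[11] P3: load  L3 | P0:O(74), P1:I, P2:I, P3:S(74) | bus: BusRd
[12] P2: store L6 := 82 | P0:I, P1:I, P2:M(82), P3:I | bus: BusRdX

memory[L2] = 4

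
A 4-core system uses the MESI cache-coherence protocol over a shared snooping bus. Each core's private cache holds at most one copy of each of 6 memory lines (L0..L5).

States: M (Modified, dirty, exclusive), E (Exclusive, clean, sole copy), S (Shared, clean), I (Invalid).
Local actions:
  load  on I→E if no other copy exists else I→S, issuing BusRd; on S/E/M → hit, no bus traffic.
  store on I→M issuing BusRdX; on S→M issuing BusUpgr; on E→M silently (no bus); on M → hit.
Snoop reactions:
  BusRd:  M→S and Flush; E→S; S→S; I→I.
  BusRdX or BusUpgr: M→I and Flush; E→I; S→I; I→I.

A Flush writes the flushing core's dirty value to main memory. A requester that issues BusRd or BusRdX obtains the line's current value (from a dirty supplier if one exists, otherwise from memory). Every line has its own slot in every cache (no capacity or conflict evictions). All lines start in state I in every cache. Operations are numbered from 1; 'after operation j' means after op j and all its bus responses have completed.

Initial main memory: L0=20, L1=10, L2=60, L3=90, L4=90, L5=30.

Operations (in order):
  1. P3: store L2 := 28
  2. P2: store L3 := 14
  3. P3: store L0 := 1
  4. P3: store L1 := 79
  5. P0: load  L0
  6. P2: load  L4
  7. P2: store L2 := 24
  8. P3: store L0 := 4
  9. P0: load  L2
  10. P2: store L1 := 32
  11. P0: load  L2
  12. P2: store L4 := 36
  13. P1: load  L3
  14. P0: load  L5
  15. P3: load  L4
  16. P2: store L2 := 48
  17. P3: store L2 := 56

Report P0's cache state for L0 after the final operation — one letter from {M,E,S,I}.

[1] P3: store L2 := 28 | P0:I, P1:I, P2:I, P3:M(28) | bus: BusRdX
[2] P2: store L3 := 14 | P0:I, P1:I, P2:M(14), P3:I | bus: BusRdX
[3] P3: store L0 := 1 | P0:I, P1:I, P2:I, P3:M(1) | bus: BusRdX
[4] P3: store L1 := 79 | P0:I, P1:I, P2:I, P3:M(79) | bus: BusRdX
[5] P0: load  L0 | P0:S(1), P1:I, P2:I, P3:S(1) | bus: BusRd,Flush
[6] P2: load  L4 | P0:I, P1:I, P2:E(90), P3:I | bus: BusRd
[7] P2: store L2 := 24 | P0:I, P1:I, P2:M(24), P3:I | bus: BusRdX,Flush
[8] P3: store L0 := 4 | P0:I, P1:I, P2:I, P3:M(4) | bus: BusUpgr
[9] P0: load  L2 | P0:S(24), P1:I, P2:S(24), P3:I | bus: BusRd,Flush
[10] P2: store L1 := 32 | P0:I, P1:I, P2:M(32), P3:I | bus: BusRdX,Flush
[11] P0: load  L2 | P0:S(24), P1:I, P2:S(24), P3:I | bus: none
[12] P2: store L4 := 36 | P0:I, P1:I, P2:M(36), P3:I | bus: none
[13] P1: load  L3 | P0:I, P1:S(14), P2:S(14), P3:I | bus: BusRd,Flush
[14] P0: load  L5 | P0:E(30), P1:I, P2:I, P3:I | bus: BusRd
[15] P3: load  L4 | P0:I, P1:I, P2:S(36), P3:S(36) | bus: BusRd,Flush
[16] P2: store L2 := 48 | P0:I, P1:I, P2:M(48), P3:I | bus: BusUpgr
[17] P3: store L2 := 56 | P0:I, P1:I, P2:I, P3:M(56) | bus: BusRdX,Flush

state = I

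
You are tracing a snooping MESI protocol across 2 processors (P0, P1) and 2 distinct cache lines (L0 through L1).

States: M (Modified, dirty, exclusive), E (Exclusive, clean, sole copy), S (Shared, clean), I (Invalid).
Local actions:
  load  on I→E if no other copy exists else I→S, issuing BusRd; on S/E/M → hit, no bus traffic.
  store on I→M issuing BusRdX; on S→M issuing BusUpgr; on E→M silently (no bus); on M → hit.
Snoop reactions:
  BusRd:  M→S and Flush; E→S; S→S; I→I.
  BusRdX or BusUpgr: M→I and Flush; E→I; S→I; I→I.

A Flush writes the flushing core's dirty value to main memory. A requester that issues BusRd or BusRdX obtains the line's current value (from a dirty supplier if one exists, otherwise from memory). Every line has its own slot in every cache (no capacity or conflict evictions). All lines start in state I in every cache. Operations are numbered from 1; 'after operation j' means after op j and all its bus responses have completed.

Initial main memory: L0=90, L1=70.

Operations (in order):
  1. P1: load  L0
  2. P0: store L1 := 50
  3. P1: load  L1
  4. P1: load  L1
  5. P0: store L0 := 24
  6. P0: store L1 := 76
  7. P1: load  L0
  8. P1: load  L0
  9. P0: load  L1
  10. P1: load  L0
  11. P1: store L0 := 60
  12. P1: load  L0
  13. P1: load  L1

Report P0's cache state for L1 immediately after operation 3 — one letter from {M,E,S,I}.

state = S

[1] P1: load  L0 | P0:I, P1:E(90) | bus: BusRd
[2] P0: store L1 := 50 | P0:M(50), P1:I | bus: BusRdX
[3] P1: load  L1 | P0:S(50), P1:S(50) | bus: BusRd,Flush
[4] P1: load  L1 | P0:S(50), P1:S(50) | bus: none
[5] P0: store L0 := 24 | P0:M(24), P1:I | bus: BusRdX
[6] P0: store L1 := 76 | P0:M(76), P1:I | bus: BusUpgr
[7] P1: load  L0 | P0:S(24), P1:S(24) | bus: BusRd,Flush
[8] P1: load  L0 | P0:S(24), P1:S(24) | bus: none
[9] P0: load  L1 | P0:M(76), P1:I | bus: none
[10] P1: load  L0 | P0:S(24), P1:S(24) | bus: none
[11] P1: store L0 := 60 | P0:I, P1:M(60) | bus: BusUpgr
[12] P1: load  L0 | P0:I, P1:M(60) | bus: none
[13] P1: load  L1 | P0:S(76), P1:S(76) | bus: BusRd,Flush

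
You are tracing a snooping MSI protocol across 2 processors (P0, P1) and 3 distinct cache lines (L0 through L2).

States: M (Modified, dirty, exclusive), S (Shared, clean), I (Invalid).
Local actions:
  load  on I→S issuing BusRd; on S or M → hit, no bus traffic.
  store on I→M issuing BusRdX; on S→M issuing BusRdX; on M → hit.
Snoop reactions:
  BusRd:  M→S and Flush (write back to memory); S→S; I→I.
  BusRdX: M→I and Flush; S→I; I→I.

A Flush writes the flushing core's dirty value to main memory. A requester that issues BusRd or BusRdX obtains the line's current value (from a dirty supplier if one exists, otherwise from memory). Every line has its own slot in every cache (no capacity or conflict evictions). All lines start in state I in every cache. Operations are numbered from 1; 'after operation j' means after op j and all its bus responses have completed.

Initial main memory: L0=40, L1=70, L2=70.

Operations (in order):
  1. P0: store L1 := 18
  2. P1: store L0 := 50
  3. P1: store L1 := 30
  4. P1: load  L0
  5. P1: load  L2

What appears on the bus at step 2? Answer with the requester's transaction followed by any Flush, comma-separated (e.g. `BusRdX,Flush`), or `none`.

bus = BusRdX

  op1 P0: store L1 := 18 → M/I on L1; bus BusRdX; mem=70
  op2 P1: store L0 := 50 → I/M on L0; bus BusRdX; mem=40
  op3 P1: store L1 := 30 → I/M on L1; bus BusRdX Flush; mem=18
  op4 P1: load  L0 → I/M on L0; bus (none); mem=40
  op5 P1: load  L2 → I/S on L2; bus BusRd; mem=70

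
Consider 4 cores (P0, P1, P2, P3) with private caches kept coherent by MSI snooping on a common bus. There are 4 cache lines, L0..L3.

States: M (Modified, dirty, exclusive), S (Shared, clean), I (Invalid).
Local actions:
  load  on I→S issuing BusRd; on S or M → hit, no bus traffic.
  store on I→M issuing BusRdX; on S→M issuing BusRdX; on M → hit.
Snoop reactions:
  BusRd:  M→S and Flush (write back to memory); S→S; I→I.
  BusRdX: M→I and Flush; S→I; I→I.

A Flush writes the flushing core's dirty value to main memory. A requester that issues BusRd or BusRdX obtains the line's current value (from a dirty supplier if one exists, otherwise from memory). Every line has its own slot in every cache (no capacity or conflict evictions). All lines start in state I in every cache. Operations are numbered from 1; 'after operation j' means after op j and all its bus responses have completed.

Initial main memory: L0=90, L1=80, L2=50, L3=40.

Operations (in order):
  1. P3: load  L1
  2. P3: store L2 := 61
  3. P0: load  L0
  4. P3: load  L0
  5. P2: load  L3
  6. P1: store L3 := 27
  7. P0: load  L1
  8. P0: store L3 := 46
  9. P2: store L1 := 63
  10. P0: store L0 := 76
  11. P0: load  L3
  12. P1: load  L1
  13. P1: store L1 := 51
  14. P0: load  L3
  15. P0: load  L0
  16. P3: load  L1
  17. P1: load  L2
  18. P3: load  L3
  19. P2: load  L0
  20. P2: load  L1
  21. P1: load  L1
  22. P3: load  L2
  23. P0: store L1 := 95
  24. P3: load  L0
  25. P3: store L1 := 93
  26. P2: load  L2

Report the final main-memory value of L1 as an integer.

memory[L1] = 95

[1] P3: load  L1 | P0:I, P1:I, P2:I, P3:S(80) | bus: BusRd
[2] P3: store L2 := 61 | P0:I, P1:I, P2:I, P3:M(61) | bus: BusRdX
[3] P0: load  L0 | P0:S(90), P1:I, P2:I, P3:I | bus: BusRd
[4] P3: load  L0 | P0:S(90), P1:I, P2:I, P3:S(90) | bus: BusRd
[5] P2: load  L3 | P0:I, P1:I, P2:S(40), P3:I | bus: BusRd
[6] P1: store L3 := 27 | P0:I, P1:M(27), P2:I, P3:I | bus: BusRdX
[7] P0: load  L1 | P0:S(80), P1:I, P2:I, P3:S(80) | bus: BusRd
[8] P0: store L3 := 46 | P0:M(46), P1:I, P2:I, P3:I | bus: BusRdX,Flush
[9] P2: store L1 := 63 | P0:I, P1:I, P2:M(63), P3:I | bus: BusRdX
[10] P0: store L0 := 76 | P0:M(76), P1:I, P2:I, P3:I | bus: BusRdX
[11] P0: load  L3 | P0:M(46), P1:I, P2:I, P3:I | bus: none
[12] P1: load  L1 | P0:I, P1:S(63), P2:S(63), P3:I | bus: BusRd,Flush
[13] P1: store L1 := 51 | P0:I, P1:M(51), P2:I, P3:I | bus: BusRdX
[14] P0: load  L3 | P0:M(46), P1:I, P2:I, P3:I | bus: none
[15] P0: load  L0 | P0:M(76), P1:I, P2:I, P3:I | bus: none
[16] P3: load  L1 | P0:I, P1:S(51), P2:I, P3:S(51) | bus: BusRd,Flush
[17] P1: load  L2 | P0:I, P1:S(61), P2:I, P3:S(61) | bus: BusRd,Flush
[18] P3: load  L3 | P0:S(46), P1:I, P2:I, P3:S(46) | bus: BusRd,Flush
[19] P2: load  L0 | P0:S(76), P1:I, P2:S(76), P3:I | bus: BusRd,Flush
[20] P2: load  L1 | P0:I, P1:S(51), P2:S(51), P3:S(51) | bus: BusRd
[21] P1: load  L1 | P0:I, P1:S(51), P2:S(51), P3:S(51) | bus: none
[22] P3: load  L2 | P0:I, P1:S(61), P2:I, P3:S(61) | bus: none
[23] P0: store L1 := 95 | P0:M(95), P1:I, P2:I, P3:I | bus: BusRdX
[24] P3: load  L0 | P0:S(76), P1:I, P2:S(76), P3:S(76) | bus: BusRd
[25] P3: store L1 := 93 | P0:I, P1:I, P2:I, P3:M(93) | bus: BusRdX,Flush
[26] P2: load  L2 | P0:I, P1:S(61), P2:S(61), P3:S(61) | bus: BusRd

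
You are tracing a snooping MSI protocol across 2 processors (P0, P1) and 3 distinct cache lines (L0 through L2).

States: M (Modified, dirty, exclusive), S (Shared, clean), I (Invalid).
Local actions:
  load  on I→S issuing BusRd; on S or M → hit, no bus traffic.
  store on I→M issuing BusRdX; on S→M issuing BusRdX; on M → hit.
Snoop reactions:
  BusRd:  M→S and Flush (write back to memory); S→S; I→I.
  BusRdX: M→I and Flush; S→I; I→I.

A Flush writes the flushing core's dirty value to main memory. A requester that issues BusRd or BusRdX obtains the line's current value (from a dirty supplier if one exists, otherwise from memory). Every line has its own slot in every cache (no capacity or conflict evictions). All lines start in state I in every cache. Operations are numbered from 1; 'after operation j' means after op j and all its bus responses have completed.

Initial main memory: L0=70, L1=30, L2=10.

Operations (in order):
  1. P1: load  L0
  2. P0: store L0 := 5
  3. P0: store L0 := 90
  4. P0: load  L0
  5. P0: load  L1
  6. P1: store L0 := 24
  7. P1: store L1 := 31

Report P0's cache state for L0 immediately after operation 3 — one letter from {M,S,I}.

  op1 P1: load  L0 → I/S on L0; bus BusRd; mem=70
  op2 P0: store L0 := 5 → M/I on L0; bus BusRdX; mem=70
  op3 P0: store L0 := 90 → M/I on L0; bus (none); mem=70
  op4 P0: load  L0 → M/I on L0; bus (none); mem=70
  op5 P0: load  L1 → S/I on L1; bus BusRd; mem=30
  op6 P1: store L0 := 24 → I/M on L0; bus BusRdX Flush; mem=90
  op7 P1: store L1 := 31 → I/M on L1; bus BusRdX; mem=30

state = M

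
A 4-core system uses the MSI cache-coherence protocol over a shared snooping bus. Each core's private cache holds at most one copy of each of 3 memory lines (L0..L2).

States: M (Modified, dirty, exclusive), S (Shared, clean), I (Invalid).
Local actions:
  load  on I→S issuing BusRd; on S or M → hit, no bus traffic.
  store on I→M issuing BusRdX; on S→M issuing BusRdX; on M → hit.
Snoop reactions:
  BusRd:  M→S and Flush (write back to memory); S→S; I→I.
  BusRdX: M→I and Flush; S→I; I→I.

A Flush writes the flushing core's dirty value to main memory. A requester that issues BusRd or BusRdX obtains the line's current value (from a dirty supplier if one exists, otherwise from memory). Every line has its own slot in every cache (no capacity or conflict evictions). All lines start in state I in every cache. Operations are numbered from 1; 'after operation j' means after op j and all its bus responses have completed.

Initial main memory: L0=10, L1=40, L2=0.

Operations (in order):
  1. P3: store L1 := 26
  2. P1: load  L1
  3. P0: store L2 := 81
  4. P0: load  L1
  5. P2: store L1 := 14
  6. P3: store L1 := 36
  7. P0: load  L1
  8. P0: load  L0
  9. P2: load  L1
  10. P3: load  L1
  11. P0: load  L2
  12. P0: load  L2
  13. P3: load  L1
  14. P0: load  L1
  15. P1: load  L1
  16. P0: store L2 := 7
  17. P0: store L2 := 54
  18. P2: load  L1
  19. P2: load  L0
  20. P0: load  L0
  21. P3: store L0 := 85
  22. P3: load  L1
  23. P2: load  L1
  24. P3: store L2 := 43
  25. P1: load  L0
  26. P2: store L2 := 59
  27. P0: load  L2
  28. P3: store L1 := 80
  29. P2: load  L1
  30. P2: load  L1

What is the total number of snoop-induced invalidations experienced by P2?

1. P3: store L1 := 26  bus=[BusRdX]  L1: P0=I P1=I P2=I P3=M  mem[L1]=40
2. P1: load  L1  bus=[BusRd,Flush]  L1: P0=I P1=S P2=I P3=S  mem[L1]=26
3. P0: store L2 := 81  bus=[BusRdX]  L2: P0=M P1=I P2=I P3=I  mem[L2]=0
4. P0: load  L1  bus=[BusRd]  L1: P0=S P1=S P2=I P3=S  mem[L1]=26
5. P2: store L1 := 14  bus=[BusRdX]  L1: P0=I P1=I P2=M P3=I  mem[L1]=26
6. P3: store L1 := 36  bus=[BusRdX,Flush]  L1: P0=I P1=I P2=I P3=M  mem[L1]=14
7. P0: load  L1  bus=[BusRd,Flush]  L1: P0=S P1=I P2=I P3=S  mem[L1]=36
8. P0: load  L0  bus=[BusRd]  L0: P0=S P1=I P2=I P3=I  mem[L0]=10
9. P2: load  L1  bus=[BusRd]  L1: P0=S P1=I P2=S P3=S  mem[L1]=36
10. P3: load  L1  bus=[-]  L1: P0=S P1=I P2=S P3=S  mem[L1]=36
11. P0: load  L2  bus=[-]  L2: P0=M P1=I P2=I P3=I  mem[L2]=0
12. P0: load  L2  bus=[-]  L2: P0=M P1=I P2=I P3=I  mem[L2]=0
13. P3: load  L1  bus=[-]  L1: P0=S P1=I P2=S P3=S  mem[L1]=36
14. P0: load  L1  bus=[-]  L1: P0=S P1=I P2=S P3=S  mem[L1]=36
15. P1: load  L1  bus=[BusRd]  L1: P0=S P1=S P2=S P3=S  mem[L1]=36
16. P0: store L2 := 7  bus=[-]  L2: P0=M P1=I P2=I P3=I  mem[L2]=0
17. P0: store L2 := 54  bus=[-]  L2: P0=M P1=I P2=I P3=I  mem[L2]=0
18. P2: load  L1  bus=[-]  L1: P0=S P1=S P2=S P3=S  mem[L1]=36
19. P2: load  L0  bus=[BusRd]  L0: P0=S P1=I P2=S P3=I  mem[L0]=10
20. P0: load  L0  bus=[-]  L0: P0=S P1=I P2=S P3=I  mem[L0]=10
21. P3: store L0 := 85  bus=[BusRdX]  L0: P0=I P1=I P2=I P3=M  mem[L0]=10
22. P3: load  L1  bus=[-]  L1: P0=S P1=S P2=S P3=S  mem[L1]=36
23. P2: load  L1  bus=[-]  L1: P0=S P1=S P2=S P3=S  mem[L1]=36
24. P3: store L2 := 43  bus=[BusRdX,Flush]  L2: P0=I P1=I P2=I P3=M  mem[L2]=54
25. P1: load  L0  bus=[BusRd,Flush]  L0: P0=I P1=S P2=I P3=S  mem[L0]=85
26. P2: store L2 := 59  bus=[BusRdX,Flush]  L2: P0=I P1=I P2=M P3=I  mem[L2]=43
27. P0: load  L2  bus=[BusRd,Flush]  L2: P0=S P1=I P2=S P3=I  mem[L2]=59
28. P3: store L1 := 80  bus=[BusRdX]  L1: P0=I P1=I P2=I P3=M  mem[L1]=36
29. P2: load  L1  bus=[BusRd,Flush]  L1: P0=I P1=I P2=S P3=S  mem[L1]=80
30. P2: load  L1  bus=[-]  L1: P0=I P1=I P2=S P3=S  mem[L1]=80

invalidations = 3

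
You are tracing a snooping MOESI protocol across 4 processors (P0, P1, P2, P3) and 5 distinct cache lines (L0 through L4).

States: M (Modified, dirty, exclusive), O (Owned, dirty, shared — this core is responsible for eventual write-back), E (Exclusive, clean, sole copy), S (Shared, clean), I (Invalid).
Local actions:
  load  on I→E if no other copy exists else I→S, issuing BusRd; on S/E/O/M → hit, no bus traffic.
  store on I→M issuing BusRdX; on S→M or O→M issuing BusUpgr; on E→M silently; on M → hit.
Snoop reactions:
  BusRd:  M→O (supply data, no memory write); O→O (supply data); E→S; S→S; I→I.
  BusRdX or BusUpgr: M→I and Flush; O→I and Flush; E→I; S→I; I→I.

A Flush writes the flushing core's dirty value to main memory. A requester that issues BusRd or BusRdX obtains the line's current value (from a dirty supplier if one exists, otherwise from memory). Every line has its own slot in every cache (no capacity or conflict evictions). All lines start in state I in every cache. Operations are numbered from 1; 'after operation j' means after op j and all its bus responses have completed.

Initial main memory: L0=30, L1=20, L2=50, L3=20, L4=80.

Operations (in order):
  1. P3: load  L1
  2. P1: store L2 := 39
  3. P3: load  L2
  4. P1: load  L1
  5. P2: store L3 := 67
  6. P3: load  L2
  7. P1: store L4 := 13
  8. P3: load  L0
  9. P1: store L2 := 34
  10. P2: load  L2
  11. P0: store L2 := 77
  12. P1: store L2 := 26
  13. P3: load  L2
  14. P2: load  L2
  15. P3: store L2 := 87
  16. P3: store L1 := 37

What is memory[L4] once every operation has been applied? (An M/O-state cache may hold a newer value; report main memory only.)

memory[L4] = 80

1. P3: load  L1  bus=[BusRd]  L1: P0=I P1=I P2=I P3=E  mem[L1]=20
2. P1: store L2 := 39  bus=[BusRdX]  L2: P0=I P1=M P2=I P3=I  mem[L2]=50
3. P3: load  L2  bus=[BusRd]  L2: P0=I P1=O P2=I P3=S  mem[L2]=50
4. P1: load  L1  bus=[BusRd]  L1: P0=I P1=S P2=I P3=S  mem[L1]=20
5. P2: store L3 := 67  bus=[BusRdX]  L3: P0=I P1=I P2=M P3=I  mem[L3]=20
6. P3: load  L2  bus=[-]  L2: P0=I P1=O P2=I P3=S  mem[L2]=50
7. P1: store L4 := 13  bus=[BusRdX]  L4: P0=I P1=M P2=I P3=I  mem[L4]=80
8. P3: load  L0  bus=[BusRd]  L0: P0=I P1=I P2=I P3=E  mem[L0]=30
9. P1: store L2 := 34  bus=[BusUpgr]  L2: P0=I P1=M P2=I P3=I  mem[L2]=50
10. P2: load  L2  bus=[BusRd]  L2: P0=I P1=O P2=S P3=I  mem[L2]=50
11. P0: store L2 := 77  bus=[BusRdX,Flush]  L2: P0=M P1=I P2=I P3=I  mem[L2]=34
12. P1: store L2 := 26  bus=[BusRdX,Flush]  L2: P0=I P1=M P2=I P3=I  mem[L2]=77
13. P3: load  L2  bus=[BusRd]  L2: P0=I P1=O P2=I P3=S  mem[L2]=77
14. P2: load  L2  bus=[BusRd]  L2: P0=I P1=O P2=S P3=S  mem[L2]=77
15. P3: store L2 := 87  bus=[BusUpgr,Flush]  L2: P0=I P1=I P2=I P3=M  mem[L2]=26
16. P3: store L1 := 37  bus=[BusUpgr]  L1: P0=I P1=I P2=I P3=M  mem[L1]=20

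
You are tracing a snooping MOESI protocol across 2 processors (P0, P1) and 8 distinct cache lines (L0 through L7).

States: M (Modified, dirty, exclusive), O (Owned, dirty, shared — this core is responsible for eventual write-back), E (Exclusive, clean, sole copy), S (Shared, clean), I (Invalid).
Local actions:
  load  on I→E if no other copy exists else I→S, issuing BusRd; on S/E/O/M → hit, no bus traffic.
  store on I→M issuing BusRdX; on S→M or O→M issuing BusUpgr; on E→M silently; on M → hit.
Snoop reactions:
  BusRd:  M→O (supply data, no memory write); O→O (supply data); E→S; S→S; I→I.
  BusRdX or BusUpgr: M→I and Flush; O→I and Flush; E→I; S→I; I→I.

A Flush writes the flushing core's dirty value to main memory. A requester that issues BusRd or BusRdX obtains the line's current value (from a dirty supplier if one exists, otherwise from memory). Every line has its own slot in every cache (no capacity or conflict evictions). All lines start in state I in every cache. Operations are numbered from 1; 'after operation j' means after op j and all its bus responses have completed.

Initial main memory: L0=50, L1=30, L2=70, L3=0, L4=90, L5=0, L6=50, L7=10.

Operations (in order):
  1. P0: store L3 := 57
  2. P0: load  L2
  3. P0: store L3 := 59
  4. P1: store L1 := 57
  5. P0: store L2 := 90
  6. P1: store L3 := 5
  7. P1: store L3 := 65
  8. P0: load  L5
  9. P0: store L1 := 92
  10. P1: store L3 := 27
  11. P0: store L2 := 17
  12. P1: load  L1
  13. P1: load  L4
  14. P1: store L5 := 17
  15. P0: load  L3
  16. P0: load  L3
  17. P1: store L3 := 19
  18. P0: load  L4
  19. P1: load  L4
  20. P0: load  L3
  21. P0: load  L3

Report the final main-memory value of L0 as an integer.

1. P0: store L3 := 57  bus=[BusRdX]  L3: P0=M P1=I  mem[L3]=0
2. P0: load  L2  bus=[BusRd]  L2: P0=E P1=I  mem[L2]=70
3. P0: store L3 := 59  bus=[-]  L3: P0=M P1=I  mem[L3]=0
4. P1: store L1 := 57  bus=[BusRdX]  L1: P0=I P1=M  mem[L1]=30
5. P0: store L2 := 90  bus=[-]  L2: P0=M P1=I  mem[L2]=70
6. P1: store L3 := 5  bus=[BusRdX,Flush]  L3: P0=I P1=M  mem[L3]=59
7. P1: store L3 := 65  bus=[-]  L3: P0=I P1=M  mem[L3]=59
8. P0: load  L5  bus=[BusRd]  L5: P0=E P1=I  mem[L5]=0
9. P0: store L1 := 92  bus=[BusRdX,Flush]  L1: P0=M P1=I  mem[L1]=57
10. P1: store L3 := 27  bus=[-]  L3: P0=I P1=M  mem[L3]=59
11. P0: store L2 := 17  bus=[-]  L2: P0=M P1=I  mem[L2]=70
12. P1: load  L1  bus=[BusRd]  L1: P0=O P1=S  mem[L1]=57
13. P1: load  L4  bus=[BusRd]  L4: P0=I P1=E  mem[L4]=90
14. P1: store L5 := 17  bus=[BusRdX]  L5: P0=I P1=M  mem[L5]=0
15. P0: load  L3  bus=[BusRd]  L3: P0=S P1=O  mem[L3]=59
16. P0: load  L3  bus=[-]  L3: P0=S P1=O  mem[L3]=59
17. P1: store L3 := 19  bus=[BusUpgr]  L3: P0=I P1=M  mem[L3]=59
18. P0: load  L4  bus=[BusRd]  L4: P0=S P1=S  mem[L4]=90
19. P1: load  L4  bus=[-]  L4: P0=S P1=S  mem[L4]=90
20. P0: load  L3  bus=[BusRd]  L3: P0=S P1=O  mem[L3]=59
21. P0: load  L3  bus=[-]  L3: P0=S P1=O  mem[L3]=59

memory[L0] = 50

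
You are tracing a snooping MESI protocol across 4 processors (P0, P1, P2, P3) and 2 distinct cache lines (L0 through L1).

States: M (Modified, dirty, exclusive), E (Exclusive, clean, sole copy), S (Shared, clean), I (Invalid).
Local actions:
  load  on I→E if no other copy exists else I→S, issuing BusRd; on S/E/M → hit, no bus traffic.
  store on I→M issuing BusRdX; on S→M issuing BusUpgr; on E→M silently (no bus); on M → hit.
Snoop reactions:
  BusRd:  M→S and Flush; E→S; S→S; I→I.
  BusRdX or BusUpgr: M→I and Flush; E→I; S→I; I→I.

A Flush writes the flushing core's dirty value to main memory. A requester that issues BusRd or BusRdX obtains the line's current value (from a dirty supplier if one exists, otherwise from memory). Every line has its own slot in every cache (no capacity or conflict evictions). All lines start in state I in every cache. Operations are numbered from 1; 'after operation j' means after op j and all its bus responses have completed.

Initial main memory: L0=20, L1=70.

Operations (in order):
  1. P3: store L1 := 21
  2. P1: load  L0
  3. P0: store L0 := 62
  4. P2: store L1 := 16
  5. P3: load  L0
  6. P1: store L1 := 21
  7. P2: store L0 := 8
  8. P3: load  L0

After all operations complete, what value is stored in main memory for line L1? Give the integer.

memory[L1] = 16

step 1: P3: store L1 := 21  ⟶  IIIM  (L1)  txn=BusRdX  M[L1]=70
step 2: P1: load  L0  ⟶  IEII  (L0)  txn=BusRd  M[L0]=20
step 3: P0: store L0 := 62  ⟶  MIII  (L0)  txn=BusRdX  M[L0]=20
step 4: P2: store L1 := 16  ⟶  IIMI  (L1)  txn=BusRdX+Flush  M[L1]=21
step 5: P3: load  L0  ⟶  SIIS  (L0)  txn=BusRd+Flush  M[L0]=62
step 6: P1: store L1 := 21  ⟶  IMII  (L1)  txn=BusRdX+Flush  M[L1]=16
step 7: P2: store L0 := 8  ⟶  IIMI  (L0)  txn=BusRdX  M[L0]=62
step 8: P3: load  L0  ⟶  IISS  (L0)  txn=BusRd+Flush  M[L0]=8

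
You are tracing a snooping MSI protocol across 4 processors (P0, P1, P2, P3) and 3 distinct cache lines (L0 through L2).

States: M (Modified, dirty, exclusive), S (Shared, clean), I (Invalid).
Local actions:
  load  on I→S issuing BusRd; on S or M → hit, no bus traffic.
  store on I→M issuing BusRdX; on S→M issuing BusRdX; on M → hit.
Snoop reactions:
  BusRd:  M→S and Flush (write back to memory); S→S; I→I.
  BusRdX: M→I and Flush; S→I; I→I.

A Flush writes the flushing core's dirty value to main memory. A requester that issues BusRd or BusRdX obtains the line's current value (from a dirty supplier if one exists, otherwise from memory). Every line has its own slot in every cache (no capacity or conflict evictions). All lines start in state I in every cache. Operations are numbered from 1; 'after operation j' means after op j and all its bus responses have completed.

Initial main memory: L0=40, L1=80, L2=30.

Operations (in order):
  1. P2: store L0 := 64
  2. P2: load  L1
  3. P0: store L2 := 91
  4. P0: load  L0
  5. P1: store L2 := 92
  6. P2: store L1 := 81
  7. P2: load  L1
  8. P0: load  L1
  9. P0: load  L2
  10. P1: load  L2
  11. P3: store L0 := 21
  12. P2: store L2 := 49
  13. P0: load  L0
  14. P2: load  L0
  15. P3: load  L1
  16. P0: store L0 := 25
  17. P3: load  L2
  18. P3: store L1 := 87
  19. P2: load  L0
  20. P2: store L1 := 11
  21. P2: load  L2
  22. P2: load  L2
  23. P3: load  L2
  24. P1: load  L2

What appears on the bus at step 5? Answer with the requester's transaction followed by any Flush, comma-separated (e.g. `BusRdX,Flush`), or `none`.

1. P2: store L0 := 64  bus=[BusRdX]  L0: P0=I P1=I P2=M P3=I  mem[L0]=40
2. P2: load  L1  bus=[BusRd]  L1: P0=I P1=I P2=S P3=I  mem[L1]=80
3. P0: store L2 := 91  bus=[BusRdX]  L2: P0=M P1=I P2=I P3=I  mem[L2]=30
4. P0: load  L0  bus=[BusRd,Flush]  L0: P0=S P1=I P2=S P3=I  mem[L0]=64
5. P1: store L2 := 92  bus=[BusRdX,Flush]  L2: P0=I P1=M P2=I P3=I  mem[L2]=91
6. P2: store L1 := 81  bus=[BusRdX]  L1: P0=I P1=I P2=M P3=I  mem[L1]=80
7. P2: load  L1  bus=[-]  L1: P0=I P1=I P2=M P3=I  mem[L1]=80
8. P0: load  L1  bus=[BusRd,Flush]  L1: P0=S P1=I P2=S P3=I  mem[L1]=81
9. P0: load  L2  bus=[BusRd,Flush]  L2: P0=S P1=S P2=I P3=I  mem[L2]=92
10. P1: load  L2  bus=[-]  L2: P0=S P1=S P2=I P3=I  mem[L2]=92
11. P3: store L0 := 21  bus=[BusRdX]  L0: P0=I P1=I P2=I P3=M  mem[L0]=64
12. P2: store L2 := 49  bus=[BusRdX]  L2: P0=I P1=I P2=M P3=I  mem[L2]=92
13. P0: load  L0  bus=[BusRd,Flush]  L0: P0=S P1=I P2=I P3=S  mem[L0]=21
14. P2: load  L0  bus=[BusRd]  L0: P0=S P1=I P2=S P3=S  mem[L0]=21
15. P3: load  L1  bus=[BusRd]  L1: P0=S P1=I P2=S P3=S  mem[L1]=81
16. P0: store L0 := 25  bus=[BusRdX]  L0: P0=M P1=I P2=I P3=I  mem[L0]=21
17. P3: load  L2  bus=[BusRd,Flush]  L2: P0=I P1=I P2=S P3=S  mem[L2]=49
18. P3: store L1 := 87  bus=[BusRdX]  L1: P0=I P1=I P2=I P3=M  mem[L1]=81
19. P2: load  L0  bus=[BusRd,Flush]  L0: P0=S P1=I P2=S P3=I  mem[L0]=25
20. P2: store L1 := 11  bus=[BusRdX,Flush]  L1: P0=I P1=I P2=M P3=I  mem[L1]=87
21. P2: load  L2  bus=[-]  L2: P0=I P1=I P2=S P3=S  mem[L2]=49
22. P2: load  L2  bus=[-]  L2: P0=I P1=I P2=S P3=S  mem[L2]=49
23. P3: load  L2  bus=[-]  L2: P0=I P1=I P2=S P3=S  mem[L2]=49
24. P1: load  L2  bus=[BusRd]  L2: P0=I P1=S P2=S P3=S  mem[L2]=49

bus = BusRdX,Flush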